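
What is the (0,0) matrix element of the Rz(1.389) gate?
(0.7684 - 0.64i)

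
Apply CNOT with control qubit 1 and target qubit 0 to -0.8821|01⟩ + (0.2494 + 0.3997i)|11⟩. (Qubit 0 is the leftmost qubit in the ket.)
(0.2494 + 0.3997i)|01⟩ - 0.8821|11⟩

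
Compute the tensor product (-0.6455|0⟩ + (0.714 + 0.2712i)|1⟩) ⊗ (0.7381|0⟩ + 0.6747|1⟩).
-0.4764|00⟩ - 0.4355|01⟩ + (0.527 + 0.2002i)|10⟩ + (0.4817 + 0.183i)|11⟩

amp(|b₁b₂…⟩) = product of the factor amplitudes for bits b₁, b₂, …; only kets whose every factor amplitude is nonzero survive.
|00⟩: (-0.6455)(0.7381) = -0.4764
|01⟩: (-0.6455)(0.6747) = -0.4355
|10⟩: (0.714 + 0.2712i)(0.7381) = (0.527 + 0.2002i)
|11⟩: (0.714 + 0.2712i)(0.6747) = (0.4817 + 0.183i)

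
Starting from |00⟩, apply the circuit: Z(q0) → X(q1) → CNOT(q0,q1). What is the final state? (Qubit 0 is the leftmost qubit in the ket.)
|01⟩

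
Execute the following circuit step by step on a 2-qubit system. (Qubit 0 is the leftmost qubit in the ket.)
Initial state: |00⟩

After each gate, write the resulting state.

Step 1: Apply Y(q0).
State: i|10⟩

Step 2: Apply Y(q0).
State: |00⟩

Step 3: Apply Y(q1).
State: i|01⟩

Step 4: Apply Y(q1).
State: |00⟩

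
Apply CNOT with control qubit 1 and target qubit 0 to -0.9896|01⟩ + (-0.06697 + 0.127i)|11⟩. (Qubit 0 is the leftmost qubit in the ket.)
(-0.06697 + 0.127i)|01⟩ - 0.9896|11⟩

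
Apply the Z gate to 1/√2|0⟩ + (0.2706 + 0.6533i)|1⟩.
1/√2|0⟩ + (-0.2706 - 0.6533i)|1⟩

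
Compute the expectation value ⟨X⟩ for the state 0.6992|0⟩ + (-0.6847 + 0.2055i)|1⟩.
-0.9575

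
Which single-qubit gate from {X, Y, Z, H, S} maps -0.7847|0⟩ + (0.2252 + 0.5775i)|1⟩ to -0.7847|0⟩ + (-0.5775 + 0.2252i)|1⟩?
S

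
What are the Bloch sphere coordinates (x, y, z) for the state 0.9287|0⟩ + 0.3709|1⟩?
(0.6889, 0, 0.7249)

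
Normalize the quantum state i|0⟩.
i|0⟩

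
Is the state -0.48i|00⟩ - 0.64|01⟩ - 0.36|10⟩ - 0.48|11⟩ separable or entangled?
Entangled

Writing the state as a|00⟩ + b|01⟩ + c|10⟩ + d|11⟩, it is a product state iff ad − bc = 0.
Here (a, b, c, d) = (-0.48i, -0.64, -0.36, -0.48): ad − bc = (-0.48i)(-0.48) − (-0.64)(-0.36) = (-0.2304 + 0.2304i) ≠ 0, so the state is entangled.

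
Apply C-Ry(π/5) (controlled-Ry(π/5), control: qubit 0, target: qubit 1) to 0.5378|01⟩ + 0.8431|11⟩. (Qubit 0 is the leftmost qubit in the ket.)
0.5378|01⟩ - 0.2605|10⟩ + 0.8018|11⟩

C-Ry(π/5) leaves the control-|0⟩ kets |00⟩, |01⟩ unchanged and applies Ry(π/5) to qubit 1 on the control-|1⟩ pair (|10⟩, |11⟩).
Ry(π/5) = [[cos(θ/2), −sin(θ/2)], [sin(θ/2), cos(θ/2)]]; θ = π/5, cos(θ/2) ≈ 0.951057, sin(θ/2) ≈ 0.309017.
With a = amp(|10⟩) = 0 and b = amp(|11⟩) = 0.8431:
new amp(|10⟩) = (0.951057)·a + (-0.309017)·b = -0.2605
new amp(|11⟩) = (0.309017)·a + (0.951057)·b = 0.8018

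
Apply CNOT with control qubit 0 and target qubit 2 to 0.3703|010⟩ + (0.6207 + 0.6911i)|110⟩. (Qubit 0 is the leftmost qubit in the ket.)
0.3703|010⟩ + (0.6207 + 0.6911i)|111⟩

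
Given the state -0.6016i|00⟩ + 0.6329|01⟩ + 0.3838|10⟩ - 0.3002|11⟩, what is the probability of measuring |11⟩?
0.09012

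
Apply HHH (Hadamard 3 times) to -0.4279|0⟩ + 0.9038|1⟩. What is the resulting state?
0.3365|0⟩ - 0.9417|1⟩

H² = I, so H^3 = H: a single Hadamard. With (a, b) = (-0.4279, 0.9038), H gives ((a + b)/√2, (a − b)/√2) = (0.3365, -0.9417).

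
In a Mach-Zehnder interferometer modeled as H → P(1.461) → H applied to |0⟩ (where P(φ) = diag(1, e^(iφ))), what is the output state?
(0.5548 + 0.497i)|0⟩ + (0.4452 - 0.497i)|1⟩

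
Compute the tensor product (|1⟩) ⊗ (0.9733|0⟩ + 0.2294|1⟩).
0.9733|10⟩ + 0.2294|11⟩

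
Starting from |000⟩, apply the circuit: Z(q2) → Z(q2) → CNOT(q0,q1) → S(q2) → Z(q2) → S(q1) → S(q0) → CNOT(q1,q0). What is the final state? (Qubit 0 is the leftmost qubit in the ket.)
|000⟩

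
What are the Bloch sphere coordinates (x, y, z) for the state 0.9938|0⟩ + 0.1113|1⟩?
(0.2212, 0, 0.9753)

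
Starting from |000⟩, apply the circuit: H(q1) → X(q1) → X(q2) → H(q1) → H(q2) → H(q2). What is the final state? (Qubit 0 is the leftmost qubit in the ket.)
|001⟩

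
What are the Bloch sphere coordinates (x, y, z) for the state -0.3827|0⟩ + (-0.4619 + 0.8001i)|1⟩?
(0.3535, -0.6124, -0.7071)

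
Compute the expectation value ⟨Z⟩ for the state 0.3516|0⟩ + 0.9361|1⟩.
-0.7527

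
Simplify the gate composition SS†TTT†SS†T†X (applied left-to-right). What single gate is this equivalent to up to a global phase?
X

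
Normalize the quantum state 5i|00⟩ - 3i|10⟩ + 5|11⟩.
0.6509i|00⟩ - 0.3906i|10⟩ + 0.6509|11⟩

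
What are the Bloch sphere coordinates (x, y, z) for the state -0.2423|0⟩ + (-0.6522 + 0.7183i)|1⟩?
(0.3161, -0.3481, -0.8826)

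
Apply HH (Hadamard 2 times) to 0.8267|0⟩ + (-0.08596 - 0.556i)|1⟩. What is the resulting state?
0.8267|0⟩ + (-0.08596 - 0.556i)|1⟩

H² = I, so an even number of Hadamards cancels: H^2 = I and the state is unchanged.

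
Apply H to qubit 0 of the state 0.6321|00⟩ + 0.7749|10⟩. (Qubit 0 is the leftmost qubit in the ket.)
0.9949|00⟩ - 0.101|10⟩

H on qubit 0 mixes each pair of kets that differ only in qubit 0: amplitudes (a, b) of (|…0…⟩, |…1…⟩) become ((a + b)/√2, (a − b)/√2). Kets absent from the input have amplitude 0.
(|00⟩, |10⟩): (a, b) = (0.6321, 0.7749) → (0.9949, -0.101)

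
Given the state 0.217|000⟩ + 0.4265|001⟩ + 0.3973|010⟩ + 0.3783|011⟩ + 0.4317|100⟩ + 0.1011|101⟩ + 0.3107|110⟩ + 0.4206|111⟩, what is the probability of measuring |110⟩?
0.09653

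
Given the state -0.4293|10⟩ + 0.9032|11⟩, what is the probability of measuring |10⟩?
0.1843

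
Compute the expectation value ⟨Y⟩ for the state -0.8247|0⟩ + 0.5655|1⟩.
0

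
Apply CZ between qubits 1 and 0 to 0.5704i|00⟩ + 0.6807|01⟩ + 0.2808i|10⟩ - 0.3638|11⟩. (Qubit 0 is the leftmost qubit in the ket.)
0.5704i|00⟩ + 0.6807|01⟩ + 0.2808i|10⟩ + 0.3638|11⟩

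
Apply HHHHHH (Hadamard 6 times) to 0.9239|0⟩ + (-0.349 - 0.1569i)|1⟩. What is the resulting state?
0.9239|0⟩ + (-0.349 - 0.1569i)|1⟩

H² = I, so an even number of Hadamards cancels: H^6 = I and the state is unchanged.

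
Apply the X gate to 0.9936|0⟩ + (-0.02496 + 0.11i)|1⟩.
(-0.02496 + 0.11i)|0⟩ + 0.9936|1⟩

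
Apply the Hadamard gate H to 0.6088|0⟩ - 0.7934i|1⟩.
(0.4305 - 0.561i)|0⟩ + (0.4305 + 0.561i)|1⟩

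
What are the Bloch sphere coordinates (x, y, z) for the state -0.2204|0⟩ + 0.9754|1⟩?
(-0.43, 0, -0.9028)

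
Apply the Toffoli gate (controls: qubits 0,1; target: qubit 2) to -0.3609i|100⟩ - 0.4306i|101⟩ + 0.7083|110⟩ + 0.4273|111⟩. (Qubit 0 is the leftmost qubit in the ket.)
-0.3609i|100⟩ - 0.4306i|101⟩ + 0.4273|110⟩ + 0.7083|111⟩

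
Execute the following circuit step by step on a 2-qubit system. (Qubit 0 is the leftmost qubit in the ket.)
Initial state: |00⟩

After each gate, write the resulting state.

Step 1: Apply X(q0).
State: |10⟩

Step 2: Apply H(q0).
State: 1/√2|00⟩ - 1/√2|10⟩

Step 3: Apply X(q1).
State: 1/√2|01⟩ - 1/√2|11⟩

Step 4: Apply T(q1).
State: (1/2 + (1/2)i)|01⟩ + (-1/2 - (1/2)i)|11⟩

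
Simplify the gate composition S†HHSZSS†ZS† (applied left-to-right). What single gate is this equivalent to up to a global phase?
S†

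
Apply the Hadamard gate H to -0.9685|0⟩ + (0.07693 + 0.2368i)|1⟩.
(-0.6304 + 0.1674i)|0⟩ + (-0.7392 - 0.1674i)|1⟩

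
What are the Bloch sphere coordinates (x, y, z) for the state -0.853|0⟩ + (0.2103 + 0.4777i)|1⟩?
(-0.3588, -0.815, 0.4552)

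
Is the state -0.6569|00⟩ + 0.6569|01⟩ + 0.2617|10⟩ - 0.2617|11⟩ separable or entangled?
Separable

Writing the state as a|00⟩ + b|01⟩ + c|10⟩ + d|11⟩, it is a product state iff ad − bc = 0.
Here (a, b, c, d) = (-0.6569, 0.6569, 0.2617, -0.2617): ad − bc = (-0.6569)(-0.2617) − (0.6569)(0.2617) = 0, so the state is separable.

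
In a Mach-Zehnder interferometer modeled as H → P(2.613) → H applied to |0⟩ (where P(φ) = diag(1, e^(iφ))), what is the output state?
(0.06824 + 0.2522i)|0⟩ + (0.9318 - 0.2522i)|1⟩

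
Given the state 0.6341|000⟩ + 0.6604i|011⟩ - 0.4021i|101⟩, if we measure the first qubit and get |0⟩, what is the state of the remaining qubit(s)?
0.6926|00⟩ + 0.7213i|11⟩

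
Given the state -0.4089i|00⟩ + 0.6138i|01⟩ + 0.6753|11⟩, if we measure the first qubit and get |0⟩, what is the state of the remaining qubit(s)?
-0.5544i|0⟩ + 0.8322i|1⟩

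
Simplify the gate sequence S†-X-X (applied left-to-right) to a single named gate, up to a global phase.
S†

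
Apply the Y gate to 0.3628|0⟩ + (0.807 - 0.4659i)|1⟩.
(-0.4659 - 0.807i)|0⟩ + 0.3628i|1⟩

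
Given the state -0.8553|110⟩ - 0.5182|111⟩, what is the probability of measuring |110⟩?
0.7315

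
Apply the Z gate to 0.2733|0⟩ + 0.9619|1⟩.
0.2733|0⟩ - 0.9619|1⟩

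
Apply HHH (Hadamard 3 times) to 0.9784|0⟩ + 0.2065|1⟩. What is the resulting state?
0.8379|0⟩ + 0.5458|1⟩

H² = I, so H^3 = H: a single Hadamard. With (a, b) = (0.9784, 0.2065), H gives ((a + b)/√2, (a − b)/√2) = (0.8379, 0.5458).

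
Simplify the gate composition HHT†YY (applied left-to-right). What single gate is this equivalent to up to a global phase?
T†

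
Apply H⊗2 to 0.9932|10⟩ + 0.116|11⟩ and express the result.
0.5546|00⟩ + 0.4386|01⟩ - 0.5546|10⟩ - 0.4386|11⟩

H⊗2 gives amp(|y⟩) = (1/2) Σ_x (−1)^(x·y) amp(|x⟩), where x·y is the number of positions in which both x and y have a 1.
|00⟩: (0.9932 + 0.116)/2 = 0.5546
|01⟩: (0.9932 - 0.116)/2 = 0.4386
|10⟩: (-0.9932 - 0.116)/2 = -0.5546
|11⟩: (-0.9932 + 0.116)/2 = -0.4386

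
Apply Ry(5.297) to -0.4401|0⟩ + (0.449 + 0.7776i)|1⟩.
(0.1751 - 0.3681i)|0⟩ + (-0.6038 - 0.685i)|1⟩

Ry(5.297) = [[cos(θ/2), −sin(θ/2)], [sin(θ/2), cos(θ/2)]]; θ = 5.297, cos(θ/2) ≈ -0.880873, sin(θ/2) ≈ 0.473352.
With a = amp(|0⟩) = -0.4401 and b = amp(|1⟩) = (0.449 + 0.7776i):
new amp(|0⟩) = (-0.880873)·a + (-0.473352)·b = (0.1751 - 0.3681i)
new amp(|1⟩) = (0.473352)·a + (-0.880873)·b = (-0.6038 - 0.685i)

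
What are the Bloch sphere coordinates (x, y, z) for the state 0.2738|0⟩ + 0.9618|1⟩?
(0.5267, 0, -0.8501)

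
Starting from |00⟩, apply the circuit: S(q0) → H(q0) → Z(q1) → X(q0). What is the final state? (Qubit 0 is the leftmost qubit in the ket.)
1/√2|00⟩ + 1/√2|10⟩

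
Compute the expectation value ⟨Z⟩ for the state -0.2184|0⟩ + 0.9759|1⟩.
-0.9047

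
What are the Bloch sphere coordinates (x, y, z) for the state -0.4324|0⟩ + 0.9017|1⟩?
(-0.7798, 0, -0.6261)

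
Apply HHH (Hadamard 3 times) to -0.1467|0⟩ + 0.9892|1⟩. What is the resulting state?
0.5957|0⟩ - 0.8032|1⟩

H² = I, so H^3 = H: a single Hadamard. With (a, b) = (-0.1467, 0.9892), H gives ((a + b)/√2, (a − b)/√2) = (0.5957, -0.8032).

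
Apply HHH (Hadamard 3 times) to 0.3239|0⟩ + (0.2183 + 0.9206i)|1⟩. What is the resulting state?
(0.3834 + 0.651i)|0⟩ + (0.07467 - 0.651i)|1⟩

H² = I, so H^3 = H: a single Hadamard. With (a, b) = (0.3239, (0.2183 + 0.9206i)), H gives ((a + b)/√2, (a − b)/√2) = ((0.3834 + 0.651i), (0.07467 - 0.651i)).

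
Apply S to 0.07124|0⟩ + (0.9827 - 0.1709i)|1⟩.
0.07124|0⟩ + (0.1709 + 0.9827i)|1⟩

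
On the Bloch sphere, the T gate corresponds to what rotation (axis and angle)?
Rotation by π/4 around the z-axis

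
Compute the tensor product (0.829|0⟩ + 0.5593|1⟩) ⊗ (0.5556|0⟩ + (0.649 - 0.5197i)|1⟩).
0.4606|00⟩ + (0.538 - 0.4308i)|01⟩ + 0.3107|10⟩ + (0.363 - 0.2907i)|11⟩

amp(|b₁b₂…⟩) = product of the factor amplitudes for bits b₁, b₂, …; only kets whose every factor amplitude is nonzero survive.
|00⟩: (0.829)(0.5556) = 0.4606
|01⟩: (0.829)(0.649 - 0.5197i) = (0.538 - 0.4308i)
|10⟩: (0.5593)(0.5556) = 0.3107
|11⟩: (0.5593)(0.649 - 0.5197i) = (0.363 - 0.2907i)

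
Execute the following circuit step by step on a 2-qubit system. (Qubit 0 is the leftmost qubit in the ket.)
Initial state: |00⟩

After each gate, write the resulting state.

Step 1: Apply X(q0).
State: |10⟩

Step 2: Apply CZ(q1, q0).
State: |10⟩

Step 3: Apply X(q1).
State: |11⟩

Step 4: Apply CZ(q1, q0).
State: -|11⟩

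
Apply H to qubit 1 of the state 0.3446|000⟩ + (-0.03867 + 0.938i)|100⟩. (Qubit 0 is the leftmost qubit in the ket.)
0.2437|000⟩ + 0.2437|010⟩ + (-0.02734 + 0.6633i)|100⟩ + (-0.02734 + 0.6633i)|110⟩

H on qubit 1 mixes each pair of kets that differ only in qubit 1: amplitudes (a, b) of (|…0…⟩, |…1…⟩) become ((a + b)/√2, (a − b)/√2). Kets absent from the input have amplitude 0.
(|000⟩, |010⟩): (a, b) = (0.3446, 0) → (0.2437, 0.2437)
(|100⟩, |110⟩): (a, b) = ((-0.03867 + 0.938i), 0) → ((-0.02734 + 0.6633i), (-0.02734 + 0.6633i))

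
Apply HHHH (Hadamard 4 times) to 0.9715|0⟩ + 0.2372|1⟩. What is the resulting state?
0.9715|0⟩ + 0.2372|1⟩

H² = I, so an even number of Hadamards cancels: H^4 = I and the state is unchanged.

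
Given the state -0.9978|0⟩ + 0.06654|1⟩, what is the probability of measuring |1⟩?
0.004428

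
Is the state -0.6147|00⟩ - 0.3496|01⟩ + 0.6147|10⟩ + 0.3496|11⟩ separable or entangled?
Separable

Writing the state as a|00⟩ + b|01⟩ + c|10⟩ + d|11⟩, it is a product state iff ad − bc = 0.
Here (a, b, c, d) = (-0.6147, -0.3496, 0.6147, 0.3496): ad − bc = (-0.6147)(0.3496) − (-0.3496)(0.6147) = 0, so the state is separable.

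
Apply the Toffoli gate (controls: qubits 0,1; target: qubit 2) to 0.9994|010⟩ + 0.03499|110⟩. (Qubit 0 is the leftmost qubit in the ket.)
0.9994|010⟩ + 0.03499|111⟩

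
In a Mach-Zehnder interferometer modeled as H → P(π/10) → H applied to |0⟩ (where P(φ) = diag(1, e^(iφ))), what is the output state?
(0.9755 + 0.1545i)|0⟩ + (0.02447 - 0.1545i)|1⟩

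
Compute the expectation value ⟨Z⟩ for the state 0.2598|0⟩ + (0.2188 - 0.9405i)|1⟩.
-0.8649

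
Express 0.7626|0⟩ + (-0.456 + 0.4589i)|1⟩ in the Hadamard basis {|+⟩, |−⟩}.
(0.2168 + 0.3245i)|+⟩ + (0.8617 - 0.3245i)|−⟩

With |ψ⟩ = α|0⟩ + β|1⟩, the Hadamard-basis coefficients are ⟨+|ψ⟩ = (α + β)/√2 and ⟨−|ψ⟩ = (α − β)/√2.
Here α = 0.7626, β = (-0.456 + 0.4589i): (α + β)/√2 = (0.2168 + 0.3245i), (α − β)/√2 = (0.8617 - 0.3245i).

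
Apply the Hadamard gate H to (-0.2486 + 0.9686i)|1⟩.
(-0.1758 + 0.6849i)|0⟩ + (0.1758 - 0.6849i)|1⟩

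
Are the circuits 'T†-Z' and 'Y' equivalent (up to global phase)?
No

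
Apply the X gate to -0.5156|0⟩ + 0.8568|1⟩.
0.8568|0⟩ - 0.5156|1⟩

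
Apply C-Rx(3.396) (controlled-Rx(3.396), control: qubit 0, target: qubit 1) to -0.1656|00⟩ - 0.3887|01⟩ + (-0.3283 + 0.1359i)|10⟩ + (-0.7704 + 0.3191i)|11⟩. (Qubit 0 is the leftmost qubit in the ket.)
-0.1656|00⟩ - 0.3887|01⟩ + (0.3582 + 0.7469i)|10⟩ + (0.2325 + 0.2852i)|11⟩

C-Rx(3.396) leaves the control-|0⟩ kets |00⟩, |01⟩ unchanged and applies Rx(3.396) to qubit 1 on the control-|1⟩ pair (|10⟩, |11⟩).
Rx(3.396) = [[cos(θ/2), −i·sin(θ/2)], [−i·sin(θ/2), cos(θ/2)]]; θ = 3.396, cos(θ/2) ≈ -0.126861, sin(θ/2) ≈ 0.991921.
With a = amp(|10⟩) = (-0.3283 + 0.1359i) and b = amp(|11⟩) = (-0.7704 + 0.3191i):
new amp(|10⟩) = (-0.126861)·a + (-0.991921i)·b = (0.3582 + 0.7469i)
new amp(|11⟩) = (-0.991921i)·a + (-0.126861)·b = (0.2325 + 0.2852i)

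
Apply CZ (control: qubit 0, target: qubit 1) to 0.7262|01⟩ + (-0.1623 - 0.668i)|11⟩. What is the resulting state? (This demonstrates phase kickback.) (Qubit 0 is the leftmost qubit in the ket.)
0.7262|01⟩ + (0.1623 + 0.668i)|11⟩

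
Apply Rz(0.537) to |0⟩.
(0.9642 - 0.2653i)|0⟩

Rz(0.537) = [[e^(−iθ/2), 0], [0, e^(iθ/2)]] with e^(±iθ/2) = cos(θ/2) ± i·sin(θ/2); θ = 0.537, cos(θ/2) ≈ 0.96417, sin(θ/2) ≈ 0.265285.
With a = amp(|0⟩) = 1 and b = amp(|1⟩) = 0:
new amp(|0⟩) = (0.96417 - 0.265285i)·a = (0.9642 - 0.2653i)
new amp(|1⟩) = (0.96417 + 0.265285i)·b = 0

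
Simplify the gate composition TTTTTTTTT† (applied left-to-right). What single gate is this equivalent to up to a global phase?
T†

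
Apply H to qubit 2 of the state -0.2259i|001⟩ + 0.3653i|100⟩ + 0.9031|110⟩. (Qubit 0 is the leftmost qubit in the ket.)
-0.1597i|000⟩ + 0.1597i|001⟩ + 0.2583i|100⟩ + 0.2583i|101⟩ + 0.6386|110⟩ + 0.6386|111⟩

H on qubit 2 mixes each pair of kets that differ only in qubit 2: amplitudes (a, b) of (|…0…⟩, |…1…⟩) become ((a + b)/√2, (a − b)/√2). Kets absent from the input have amplitude 0.
(|000⟩, |001⟩): (a, b) = (0, -0.2259i) → (-0.1597i, 0.1597i)
(|100⟩, |101⟩): (a, b) = (0.3653i, 0) → (0.2583i, 0.2583i)
(|110⟩, |111⟩): (a, b) = (0.9031, 0) → (0.6386, 0.6386)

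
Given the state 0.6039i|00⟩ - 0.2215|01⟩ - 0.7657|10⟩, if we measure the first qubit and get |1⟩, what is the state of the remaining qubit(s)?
-|0⟩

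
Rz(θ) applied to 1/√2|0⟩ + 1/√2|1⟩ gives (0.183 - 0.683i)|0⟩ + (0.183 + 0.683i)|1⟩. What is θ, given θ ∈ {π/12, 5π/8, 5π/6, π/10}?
5π/6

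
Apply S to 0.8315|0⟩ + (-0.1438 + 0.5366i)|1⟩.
0.8315|0⟩ + (-0.5366 - 0.1438i)|1⟩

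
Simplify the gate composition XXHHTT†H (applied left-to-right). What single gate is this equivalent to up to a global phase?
H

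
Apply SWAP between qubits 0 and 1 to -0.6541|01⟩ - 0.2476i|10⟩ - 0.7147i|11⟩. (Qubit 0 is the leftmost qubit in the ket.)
-0.2476i|01⟩ - 0.6541|10⟩ - 0.7147i|11⟩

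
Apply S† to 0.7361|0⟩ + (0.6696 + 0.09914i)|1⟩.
0.7361|0⟩ + (0.09914 - 0.6696i)|1⟩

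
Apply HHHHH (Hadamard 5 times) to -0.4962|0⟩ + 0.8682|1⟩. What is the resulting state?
0.263|0⟩ - 0.9648|1⟩

H² = I, so H^5 = H: a single Hadamard. With (a, b) = (-0.4962, 0.8682), H gives ((a + b)/√2, (a − b)/√2) = (0.263, -0.9648).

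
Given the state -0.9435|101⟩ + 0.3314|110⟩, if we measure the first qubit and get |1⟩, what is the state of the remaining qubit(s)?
-0.9435|01⟩ + 0.3314|10⟩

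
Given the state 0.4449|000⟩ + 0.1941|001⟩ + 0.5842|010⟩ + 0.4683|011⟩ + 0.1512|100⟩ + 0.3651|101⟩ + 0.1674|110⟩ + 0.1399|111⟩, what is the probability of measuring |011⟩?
0.2193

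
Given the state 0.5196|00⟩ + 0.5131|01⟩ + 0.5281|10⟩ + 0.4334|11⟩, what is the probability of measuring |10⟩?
0.2789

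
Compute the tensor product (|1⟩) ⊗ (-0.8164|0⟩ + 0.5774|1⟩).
-0.8164|10⟩ + 0.5774|11⟩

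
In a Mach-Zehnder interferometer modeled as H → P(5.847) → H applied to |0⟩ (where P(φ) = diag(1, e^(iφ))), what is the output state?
(0.9532 - 0.2112i)|0⟩ + (0.04682 + 0.2112i)|1⟩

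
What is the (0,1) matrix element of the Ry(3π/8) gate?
-0.5556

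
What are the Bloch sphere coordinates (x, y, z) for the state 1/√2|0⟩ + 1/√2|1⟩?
(1, 0, 0)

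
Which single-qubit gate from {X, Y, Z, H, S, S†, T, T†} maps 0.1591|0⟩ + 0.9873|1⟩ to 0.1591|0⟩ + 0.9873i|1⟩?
S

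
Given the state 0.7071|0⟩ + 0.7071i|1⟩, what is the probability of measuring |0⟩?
0.5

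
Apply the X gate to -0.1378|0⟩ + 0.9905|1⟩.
0.9905|0⟩ - 0.1378|1⟩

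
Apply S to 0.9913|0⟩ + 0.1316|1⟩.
0.9913|0⟩ + 0.1316i|1⟩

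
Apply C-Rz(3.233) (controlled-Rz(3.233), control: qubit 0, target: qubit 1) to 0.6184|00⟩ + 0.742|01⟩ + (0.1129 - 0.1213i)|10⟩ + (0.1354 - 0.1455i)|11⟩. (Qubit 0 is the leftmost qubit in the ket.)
0.6184|00⟩ + 0.742|01⟩ + (-0.1263 - 0.1072i)|10⟩ + (0.1392 + 0.1419i)|11⟩

C-Rz(3.233) leaves the control-|0⟩ kets |00⟩, |01⟩ unchanged and applies Rz(3.233) to qubit 1 on the control-|1⟩ pair (|10⟩, |11⟩).
Rz(3.233) = [[e^(−iθ/2), 0], [0, e^(iθ/2)]] with e^(±iθ/2) = cos(θ/2) ± i·sin(θ/2); θ = 3.233, cos(θ/2) ≈ -0.0456878, sin(θ/2) ≈ 0.998956.
With a = amp(|10⟩) = (0.1129 - 0.1213i) and b = amp(|11⟩) = (0.1354 - 0.1455i):
new amp(|10⟩) = (-0.0456878 - 0.998956i)·a = (-0.1263 - 0.1072i)
new amp(|11⟩) = (-0.0456878 + 0.998956i)·b = (0.1392 + 0.1419i)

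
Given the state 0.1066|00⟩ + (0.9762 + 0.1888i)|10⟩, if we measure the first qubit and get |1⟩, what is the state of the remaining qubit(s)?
(0.9818 + 0.1899i)|0⟩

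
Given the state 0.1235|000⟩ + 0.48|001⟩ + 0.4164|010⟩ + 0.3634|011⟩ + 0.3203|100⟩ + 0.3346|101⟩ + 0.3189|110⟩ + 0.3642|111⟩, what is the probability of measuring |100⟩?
0.1026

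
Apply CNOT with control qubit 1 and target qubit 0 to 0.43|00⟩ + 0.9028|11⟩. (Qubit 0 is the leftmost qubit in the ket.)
0.43|00⟩ + 0.9028|01⟩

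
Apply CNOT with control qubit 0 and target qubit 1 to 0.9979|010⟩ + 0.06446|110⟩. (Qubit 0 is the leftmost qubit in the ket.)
0.9979|010⟩ + 0.06446|100⟩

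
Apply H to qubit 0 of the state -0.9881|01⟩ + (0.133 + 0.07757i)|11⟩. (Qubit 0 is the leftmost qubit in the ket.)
(-0.6046 + 0.05485i)|01⟩ + (-0.7927 - 0.05485i)|11⟩

H on qubit 0 mixes each pair of kets that differ only in qubit 0: amplitudes (a, b) of (|…0…⟩, |…1…⟩) become ((a + b)/√2, (a − b)/√2). Kets absent from the input have amplitude 0.
(|01⟩, |11⟩): (a, b) = (-0.9881, (0.133 + 0.07757i)) → ((-0.6046 + 0.05485i), (-0.7927 - 0.05485i))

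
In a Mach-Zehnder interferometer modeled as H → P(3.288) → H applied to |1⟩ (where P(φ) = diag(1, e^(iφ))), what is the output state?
(0.9947 + 0.07294i)|0⟩ + (0.005349 - 0.07294i)|1⟩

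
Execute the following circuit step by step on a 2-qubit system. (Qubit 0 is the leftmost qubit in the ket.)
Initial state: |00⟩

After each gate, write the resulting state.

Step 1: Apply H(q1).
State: 1/√2|00⟩ + 1/√2|01⟩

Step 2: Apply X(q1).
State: 1/√2|00⟩ + 1/√2|01⟩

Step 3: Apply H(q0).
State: 1/2|00⟩ + 1/2|01⟩ + 1/2|10⟩ + 1/2|11⟩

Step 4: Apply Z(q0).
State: 1/2|00⟩ + 1/2|01⟩ - 1/2|10⟩ - 1/2|11⟩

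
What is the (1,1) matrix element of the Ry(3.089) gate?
0.02629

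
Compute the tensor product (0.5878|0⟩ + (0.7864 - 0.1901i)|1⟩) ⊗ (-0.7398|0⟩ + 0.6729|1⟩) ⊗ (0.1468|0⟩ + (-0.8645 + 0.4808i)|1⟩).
-0.06384|000⟩ + (0.3759 - 0.2091i)|001⟩ + 0.05806|010⟩ + (-0.3419 + 0.1902i)|011⟩ + (-0.08541 + 0.02065i)|100⟩ + (0.4353 - 0.4013i)|101⟩ + (0.07768 - 0.01878i)|110⟩ + (-0.396 + 0.365i)|111⟩

amp(|b₁b₂…⟩) = product of the factor amplitudes for bits b₁, b₂, …; only kets whose every factor amplitude is nonzero survive.
|000⟩: (0.5878)(-0.7398)(0.1468) = -0.06384
|001⟩: (0.5878)(-0.7398)(-0.8645 + 0.4808i) = (0.3759 - 0.2091i)
|010⟩: (0.5878)(0.6729)(0.1468) = 0.05806
|011⟩: (0.5878)(0.6729)(-0.8645 + 0.4808i) = (-0.3419 + 0.1902i)
|100⟩: (0.7864 - 0.1901i)(-0.7398)(0.1468) = (-0.08541 + 0.02065i)
|101⟩: (0.7864 - 0.1901i)(-0.7398)(-0.8645 + 0.4808i) = (0.4353 - 0.4013i)
|110⟩: (0.7864 - 0.1901i)(0.6729)(0.1468) = (0.07768 - 0.01878i)
|111⟩: (0.7864 - 0.1901i)(0.6729)(-0.8645 + 0.4808i) = (-0.396 + 0.365i)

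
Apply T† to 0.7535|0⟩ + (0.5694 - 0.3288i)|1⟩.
0.7535|0⟩ + (0.1701 - 0.6351i)|1⟩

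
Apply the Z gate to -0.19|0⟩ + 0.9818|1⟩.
-0.19|0⟩ - 0.9818|1⟩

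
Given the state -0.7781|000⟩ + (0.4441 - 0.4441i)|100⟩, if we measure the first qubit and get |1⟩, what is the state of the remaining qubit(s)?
(1/√2 - (1/√2)i)|00⟩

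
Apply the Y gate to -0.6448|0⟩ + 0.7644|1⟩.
-0.7644i|0⟩ - 0.6448i|1⟩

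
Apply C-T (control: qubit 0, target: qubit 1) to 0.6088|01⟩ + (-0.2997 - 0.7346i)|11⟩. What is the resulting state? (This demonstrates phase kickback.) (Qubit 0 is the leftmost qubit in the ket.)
0.6088|01⟩ + (0.3075 - 0.7314i)|11⟩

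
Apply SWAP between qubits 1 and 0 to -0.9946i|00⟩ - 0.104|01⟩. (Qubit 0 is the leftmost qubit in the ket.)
-0.9946i|00⟩ - 0.104|10⟩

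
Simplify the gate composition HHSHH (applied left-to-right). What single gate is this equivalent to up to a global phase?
S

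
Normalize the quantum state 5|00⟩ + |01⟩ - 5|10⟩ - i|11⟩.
0.6934|00⟩ + 0.1387|01⟩ - 0.6934|10⟩ - 0.1387i|11⟩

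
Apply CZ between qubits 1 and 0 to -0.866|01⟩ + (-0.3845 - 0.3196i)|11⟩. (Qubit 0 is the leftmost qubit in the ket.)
-0.866|01⟩ + (0.3845 + 0.3196i)|11⟩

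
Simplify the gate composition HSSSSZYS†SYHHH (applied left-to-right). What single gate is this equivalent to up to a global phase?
X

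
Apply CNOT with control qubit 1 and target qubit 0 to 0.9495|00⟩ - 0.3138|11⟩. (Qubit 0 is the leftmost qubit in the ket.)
0.9495|00⟩ - 0.3138|01⟩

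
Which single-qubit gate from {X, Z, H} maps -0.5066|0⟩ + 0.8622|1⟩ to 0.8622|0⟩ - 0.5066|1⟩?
X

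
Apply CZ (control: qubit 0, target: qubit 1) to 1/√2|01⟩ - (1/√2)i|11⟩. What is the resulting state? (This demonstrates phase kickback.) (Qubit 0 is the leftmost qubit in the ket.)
1/√2|01⟩ + (1/√2)i|11⟩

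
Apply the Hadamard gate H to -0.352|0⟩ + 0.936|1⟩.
0.413|0⟩ - 0.9108|1⟩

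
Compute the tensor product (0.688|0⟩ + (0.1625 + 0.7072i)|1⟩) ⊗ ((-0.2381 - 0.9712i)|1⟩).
(-0.1638 - 0.6682i)|01⟩ + (0.6481 - 0.3262i)|11⟩

amp(|b₁b₂…⟩) = product of the factor amplitudes for bits b₁, b₂, …; only kets whose every factor amplitude is nonzero survive.
|01⟩: (0.688)(-0.2381 - 0.9712i) = (-0.1638 - 0.6682i)
|11⟩: (0.1625 + 0.7072i)(-0.2381 - 0.9712i) = (0.6481 - 0.3262i)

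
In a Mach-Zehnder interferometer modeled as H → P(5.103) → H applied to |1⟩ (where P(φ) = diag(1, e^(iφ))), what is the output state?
(0.3096 + 0.4623i)|0⟩ + (0.6904 - 0.4623i)|1⟩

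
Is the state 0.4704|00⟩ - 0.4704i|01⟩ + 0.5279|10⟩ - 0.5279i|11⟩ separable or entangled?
Separable

Writing the state as a|00⟩ + b|01⟩ + c|10⟩ + d|11⟩, it is a product state iff ad − bc = 0.
Here (a, b, c, d) = (0.4704, -0.4704i, 0.5279, -0.5279i): ad − bc = (0.4704)(-0.5279i) − (-0.4704i)(0.5279) = 0, so the state is separable.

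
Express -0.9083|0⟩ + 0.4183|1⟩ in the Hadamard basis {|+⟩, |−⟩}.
-0.3465|+⟩ - 0.938|−⟩

With |ψ⟩ = α|0⟩ + β|1⟩, the Hadamard-basis coefficients are ⟨+|ψ⟩ = (α + β)/√2 and ⟨−|ψ⟩ = (α − β)/√2.
Here α = -0.9083, β = 0.4183: (α + β)/√2 = -0.3465, (α − β)/√2 = -0.938.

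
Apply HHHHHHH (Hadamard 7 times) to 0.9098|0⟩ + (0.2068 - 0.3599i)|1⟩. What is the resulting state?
(0.7896 - 0.2545i)|0⟩ + (0.4971 + 0.2545i)|1⟩

H² = I, so H^7 = H: a single Hadamard. With (a, b) = (0.9098, (0.2068 - 0.3599i)), H gives ((a + b)/√2, (a − b)/√2) = ((0.7896 - 0.2545i), (0.4971 + 0.2545i)).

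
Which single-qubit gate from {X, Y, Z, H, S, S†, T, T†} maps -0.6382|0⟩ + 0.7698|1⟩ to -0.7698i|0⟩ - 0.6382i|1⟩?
Y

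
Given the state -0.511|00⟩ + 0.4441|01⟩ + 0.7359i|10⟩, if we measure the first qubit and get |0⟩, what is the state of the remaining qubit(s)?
-0.7548|0⟩ + 0.656|1⟩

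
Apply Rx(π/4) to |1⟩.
-0.3827i|0⟩ + 0.9239|1⟩

Rx(π/4) = [[cos(θ/2), −i·sin(θ/2)], [−i·sin(θ/2), cos(θ/2)]]; θ = π/4, cos(θ/2) ≈ 0.92388, sin(θ/2) ≈ 0.382683.
With a = amp(|0⟩) = 0 and b = amp(|1⟩) = 1:
new amp(|0⟩) = (0.92388)·a + (-0.382683i)·b = -0.3827i
new amp(|1⟩) = (-0.382683i)·a + (0.92388)·b = 0.9239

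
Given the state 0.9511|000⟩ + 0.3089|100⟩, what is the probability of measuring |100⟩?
0.09542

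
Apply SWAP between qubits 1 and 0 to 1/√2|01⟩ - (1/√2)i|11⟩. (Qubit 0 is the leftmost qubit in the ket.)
1/√2|10⟩ - (1/√2)i|11⟩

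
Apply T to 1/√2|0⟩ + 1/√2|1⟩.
1/√2|0⟩ + (1/2 + (1/2)i)|1⟩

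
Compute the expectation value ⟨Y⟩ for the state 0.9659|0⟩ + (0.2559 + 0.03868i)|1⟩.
0.07472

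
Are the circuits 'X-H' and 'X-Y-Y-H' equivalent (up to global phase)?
Yes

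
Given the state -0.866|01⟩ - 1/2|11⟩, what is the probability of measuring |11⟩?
1/4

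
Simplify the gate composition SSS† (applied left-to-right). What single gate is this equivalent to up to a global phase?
S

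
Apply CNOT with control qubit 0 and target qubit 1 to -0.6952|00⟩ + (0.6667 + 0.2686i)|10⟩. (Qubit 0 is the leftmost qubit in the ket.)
-0.6952|00⟩ + (0.6667 + 0.2686i)|11⟩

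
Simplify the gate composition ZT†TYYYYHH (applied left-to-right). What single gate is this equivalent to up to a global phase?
Z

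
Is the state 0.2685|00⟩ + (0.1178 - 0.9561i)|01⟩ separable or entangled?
Separable

Writing the state as a|00⟩ + b|01⟩ + c|10⟩ + d|11⟩, it is a product state iff ad − bc = 0.
Here (a, b, c, d) = (0.2685, (0.1178 - 0.9561i), 0, 0): ad − bc = (0.2685)(0) − (0.1178 - 0.9561i)(0) = 0, so the state is separable.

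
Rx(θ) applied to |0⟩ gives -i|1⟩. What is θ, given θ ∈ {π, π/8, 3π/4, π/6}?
π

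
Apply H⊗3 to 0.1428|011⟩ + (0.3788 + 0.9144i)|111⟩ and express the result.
(0.1844 + 0.3233i)|000⟩ + (-0.1844 - 0.3233i)|001⟩ + (-0.1844 - 0.3233i)|010⟩ + (0.1844 + 0.3233i)|011⟩ + (-0.08344 - 0.3233i)|100⟩ + (0.08344 + 0.3233i)|101⟩ + (0.08344 + 0.3233i)|110⟩ + (-0.08344 - 0.3233i)|111⟩

H⊗3 gives amp(|y⟩) = (1/2√2) Σ_x (−1)^(x·y) amp(|x⟩), where x·y is the number of positions in which both x and y have a 1.
|000⟩: (0.1428 + (0.3788 + 0.9144i))/(2√2) = (0.1844 + 0.3233i)
|001⟩: (-0.1428 - (0.3788 + 0.9144i))/(2√2) = (-0.1844 - 0.3233i)
|010⟩: (-0.1428 - (0.3788 + 0.9144i))/(2√2) = (-0.1844 - 0.3233i)
|011⟩: (0.1428 + (0.3788 + 0.9144i))/(2√2) = (0.1844 + 0.3233i)
|100⟩: (0.1428 - (0.3788 + 0.9144i))/(2√2) = (-0.08344 - 0.3233i)
|101⟩: (-0.1428 + (0.3788 + 0.9144i))/(2√2) = (0.08344 + 0.3233i)
|110⟩: (-0.1428 + (0.3788 + 0.9144i))/(2√2) = (0.08344 + 0.3233i)
|111⟩: (0.1428 - (0.3788 + 0.9144i))/(2√2) = (-0.08344 - 0.3233i)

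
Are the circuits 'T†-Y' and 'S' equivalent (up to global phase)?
No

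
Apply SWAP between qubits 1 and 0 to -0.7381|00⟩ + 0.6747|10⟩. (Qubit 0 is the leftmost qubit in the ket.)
-0.7381|00⟩ + 0.6747|01⟩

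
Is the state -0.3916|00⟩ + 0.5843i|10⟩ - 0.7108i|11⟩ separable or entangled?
Entangled

Writing the state as a|00⟩ + b|01⟩ + c|10⟩ + d|11⟩, it is a product state iff ad − bc = 0.
Here (a, b, c, d) = (-0.3916, 0, 0.5843i, -0.7108i): ad − bc = (-0.3916)(-0.7108i) − (0)(0.5843i) = 0.2783i ≠ 0, so the state is entangled.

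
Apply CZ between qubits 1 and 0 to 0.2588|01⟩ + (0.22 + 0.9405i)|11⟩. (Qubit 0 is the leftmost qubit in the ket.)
0.2588|01⟩ + (-0.22 - 0.9405i)|11⟩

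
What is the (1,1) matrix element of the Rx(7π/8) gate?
0.1951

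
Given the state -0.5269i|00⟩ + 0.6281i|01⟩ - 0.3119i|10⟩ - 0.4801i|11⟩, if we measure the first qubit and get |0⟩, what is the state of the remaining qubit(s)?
-0.6427i|0⟩ + 0.7661i|1⟩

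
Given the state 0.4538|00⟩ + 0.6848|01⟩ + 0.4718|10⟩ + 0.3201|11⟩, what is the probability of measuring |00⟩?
0.2059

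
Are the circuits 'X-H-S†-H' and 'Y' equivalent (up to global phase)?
No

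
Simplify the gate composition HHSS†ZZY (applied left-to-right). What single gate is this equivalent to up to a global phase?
Y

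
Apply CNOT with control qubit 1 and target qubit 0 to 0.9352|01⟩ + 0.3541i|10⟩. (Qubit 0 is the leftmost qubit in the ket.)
0.3541i|10⟩ + 0.9352|11⟩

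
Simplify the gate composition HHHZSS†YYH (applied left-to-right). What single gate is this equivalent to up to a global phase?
X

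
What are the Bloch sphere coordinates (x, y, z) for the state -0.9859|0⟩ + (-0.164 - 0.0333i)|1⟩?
(0.3234, 0.06566, 0.944)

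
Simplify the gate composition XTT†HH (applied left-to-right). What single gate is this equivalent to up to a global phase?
X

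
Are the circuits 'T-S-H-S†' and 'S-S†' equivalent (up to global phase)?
No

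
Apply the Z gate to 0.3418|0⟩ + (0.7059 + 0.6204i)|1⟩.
0.3418|0⟩ + (-0.7059 - 0.6204i)|1⟩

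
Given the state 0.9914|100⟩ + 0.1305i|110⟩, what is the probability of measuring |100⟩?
0.9829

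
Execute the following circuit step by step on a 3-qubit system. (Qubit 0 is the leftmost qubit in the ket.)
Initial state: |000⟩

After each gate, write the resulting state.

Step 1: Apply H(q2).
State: 1/√2|000⟩ + 1/√2|001⟩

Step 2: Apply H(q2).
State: |000⟩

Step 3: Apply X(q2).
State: |001⟩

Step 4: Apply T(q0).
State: |001⟩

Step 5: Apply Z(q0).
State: |001⟩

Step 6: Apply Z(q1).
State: |001⟩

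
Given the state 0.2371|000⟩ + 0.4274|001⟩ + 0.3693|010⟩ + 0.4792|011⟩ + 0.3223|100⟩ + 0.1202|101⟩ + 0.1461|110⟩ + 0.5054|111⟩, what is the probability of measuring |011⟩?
0.2296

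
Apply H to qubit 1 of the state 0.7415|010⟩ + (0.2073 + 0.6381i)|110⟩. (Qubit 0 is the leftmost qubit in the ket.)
0.5243|000⟩ - 0.5243|010⟩ + (0.1466 + 0.4512i)|100⟩ + (-0.1466 - 0.4512i)|110⟩

H on qubit 1 mixes each pair of kets that differ only in qubit 1: amplitudes (a, b) of (|…0…⟩, |…1…⟩) become ((a + b)/√2, (a − b)/√2). Kets absent from the input have amplitude 0.
(|000⟩, |010⟩): (a, b) = (0, 0.7415) → (0.5243, -0.5243)
(|100⟩, |110⟩): (a, b) = (0, (0.2073 + 0.6381i)) → ((0.1466 + 0.4512i), (-0.1466 - 0.4512i))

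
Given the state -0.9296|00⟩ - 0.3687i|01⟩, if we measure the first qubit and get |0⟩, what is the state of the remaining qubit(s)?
-0.9296|0⟩ - 0.3687i|1⟩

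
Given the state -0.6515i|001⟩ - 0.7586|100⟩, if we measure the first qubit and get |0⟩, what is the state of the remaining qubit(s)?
-i|01⟩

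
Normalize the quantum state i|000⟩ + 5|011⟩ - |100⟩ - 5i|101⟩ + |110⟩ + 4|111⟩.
0.1204i|000⟩ + 0.6019|011⟩ - 0.1204|100⟩ - 0.6019i|101⟩ + 0.1204|110⟩ + 0.4815|111⟩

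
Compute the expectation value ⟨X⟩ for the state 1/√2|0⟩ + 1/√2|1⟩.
1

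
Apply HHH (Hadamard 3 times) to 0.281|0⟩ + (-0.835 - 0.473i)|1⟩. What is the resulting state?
(-0.3917 - 0.3345i)|0⟩ + (0.7891 + 0.3345i)|1⟩

H² = I, so H^3 = H: a single Hadamard. With (a, b) = (0.281, (-0.835 - 0.473i)), H gives ((a + b)/√2, (a − b)/√2) = ((-0.3917 - 0.3345i), (0.7891 + 0.3345i)).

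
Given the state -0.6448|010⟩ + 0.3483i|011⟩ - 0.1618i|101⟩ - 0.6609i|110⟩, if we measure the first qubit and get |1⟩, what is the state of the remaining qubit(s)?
-0.2378i|01⟩ - 0.9713i|10⟩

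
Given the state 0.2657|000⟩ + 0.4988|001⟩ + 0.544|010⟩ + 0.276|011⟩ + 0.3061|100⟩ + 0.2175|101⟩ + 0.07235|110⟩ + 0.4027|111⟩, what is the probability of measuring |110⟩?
0.005235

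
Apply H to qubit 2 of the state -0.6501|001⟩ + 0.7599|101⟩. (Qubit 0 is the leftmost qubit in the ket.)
-0.4597|000⟩ + 0.4597|001⟩ + 0.5373|100⟩ - 0.5373|101⟩

H on qubit 2 mixes each pair of kets that differ only in qubit 2: amplitudes (a, b) of (|…0…⟩, |…1…⟩) become ((a + b)/√2, (a − b)/√2). Kets absent from the input have amplitude 0.
(|000⟩, |001⟩): (a, b) = (0, -0.6501) → (-0.4597, 0.4597)
(|100⟩, |101⟩): (a, b) = (0, 0.7599) → (0.5373, -0.5373)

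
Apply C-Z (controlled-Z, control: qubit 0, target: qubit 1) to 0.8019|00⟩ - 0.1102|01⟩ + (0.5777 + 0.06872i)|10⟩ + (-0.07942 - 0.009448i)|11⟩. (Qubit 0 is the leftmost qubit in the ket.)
0.8019|00⟩ - 0.1102|01⟩ + (0.5777 + 0.06872i)|10⟩ + (0.07942 + 0.009448i)|11⟩

C-Z leaves the control-|0⟩ kets |00⟩, |01⟩ unchanged and applies Z to qubit 1 on the control-|1⟩ pair (|10⟩, |11⟩).
Z = [[1, 0], [0, -1]].
With a = amp(|10⟩) = (0.5777 + 0.06872i) and b = amp(|11⟩) = (-0.07942 - 0.009448i):
new amp(|10⟩) = (1)·a = (0.5777 + 0.06872i)
new amp(|11⟩) = (-1)·b = (0.07942 + 0.009448i)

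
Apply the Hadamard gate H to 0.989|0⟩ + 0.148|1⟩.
0.804|0⟩ + 0.5947|1⟩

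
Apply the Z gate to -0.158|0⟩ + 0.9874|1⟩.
-0.158|0⟩ - 0.9874|1⟩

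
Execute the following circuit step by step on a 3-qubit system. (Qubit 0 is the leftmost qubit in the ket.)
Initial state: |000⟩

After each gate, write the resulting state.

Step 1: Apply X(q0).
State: |100⟩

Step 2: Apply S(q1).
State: |100⟩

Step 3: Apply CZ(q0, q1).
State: |100⟩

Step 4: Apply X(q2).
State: |101⟩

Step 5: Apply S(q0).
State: i|101⟩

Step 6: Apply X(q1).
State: i|111⟩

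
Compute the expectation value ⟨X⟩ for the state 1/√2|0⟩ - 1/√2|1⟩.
-1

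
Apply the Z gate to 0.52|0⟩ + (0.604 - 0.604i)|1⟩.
0.52|0⟩ + (-0.604 + 0.604i)|1⟩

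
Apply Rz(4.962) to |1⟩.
(-0.7896 + 0.6136i)|1⟩

Rz(4.962) = [[e^(−iθ/2), 0], [0, e^(iθ/2)]] with e^(±iθ/2) = cos(θ/2) ± i·sin(θ/2); θ = 4.962, cos(θ/2) ≈ -0.789629, sin(θ/2) ≈ 0.613585.
With a = amp(|0⟩) = 0 and b = amp(|1⟩) = 1:
new amp(|0⟩) = (-0.789629 - 0.613585i)·a = 0
new amp(|1⟩) = (-0.789629 + 0.613585i)·b = (-0.7896 + 0.6136i)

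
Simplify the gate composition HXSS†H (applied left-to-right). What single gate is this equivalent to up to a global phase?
Z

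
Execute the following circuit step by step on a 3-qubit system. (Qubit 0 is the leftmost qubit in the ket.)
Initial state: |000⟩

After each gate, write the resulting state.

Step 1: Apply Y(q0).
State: i|100⟩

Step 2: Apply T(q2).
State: i|100⟩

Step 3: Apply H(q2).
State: (1/√2)i|100⟩ + (1/√2)i|101⟩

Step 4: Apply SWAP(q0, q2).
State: (1/√2)i|001⟩ + (1/√2)i|101⟩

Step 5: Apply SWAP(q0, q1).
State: (1/√2)i|001⟩ + (1/√2)i|011⟩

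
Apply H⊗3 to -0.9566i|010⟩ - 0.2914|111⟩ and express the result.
(-0.103 - 0.3382i)|000⟩ + (0.103 - 0.3382i)|001⟩ + (0.103 + 0.3382i)|010⟩ + (-0.103 + 0.3382i)|011⟩ + (0.103 - 0.3382i)|100⟩ + (-0.103 - 0.3382i)|101⟩ + (-0.103 + 0.3382i)|110⟩ + (0.103 + 0.3382i)|111⟩

H⊗3 gives amp(|y⟩) = (1/2√2) Σ_x (−1)^(x·y) amp(|x⟩), where x·y is the number of positions in which both x and y have a 1.
|000⟩: (-0.9566i - 0.2914)/(2√2) = (-0.103 - 0.3382i)
|001⟩: (-0.9566i + 0.2914)/(2√2) = (0.103 - 0.3382i)
|010⟩: (0.9566i + 0.2914)/(2√2) = (0.103 + 0.3382i)
|011⟩: (0.9566i - 0.2914)/(2√2) = (-0.103 + 0.3382i)
|100⟩: (-0.9566i + 0.2914)/(2√2) = (0.103 - 0.3382i)
|101⟩: (-0.9566i - 0.2914)/(2√2) = (-0.103 - 0.3382i)
|110⟩: (0.9566i - 0.2914)/(2√2) = (-0.103 + 0.3382i)
|111⟩: (0.9566i + 0.2914)/(2√2) = (0.103 + 0.3382i)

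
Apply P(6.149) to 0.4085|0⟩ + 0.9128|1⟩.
0.4085|0⟩ + (0.9046 - 0.1221i)|1⟩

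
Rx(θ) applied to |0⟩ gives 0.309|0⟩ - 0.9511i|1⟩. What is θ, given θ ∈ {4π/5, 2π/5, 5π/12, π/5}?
4π/5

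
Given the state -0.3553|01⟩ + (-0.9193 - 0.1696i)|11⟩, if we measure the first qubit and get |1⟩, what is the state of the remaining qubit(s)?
(-0.9834 - 0.1814i)|1⟩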